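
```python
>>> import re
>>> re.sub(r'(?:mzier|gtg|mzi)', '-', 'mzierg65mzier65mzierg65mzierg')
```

'-g65-65-g65-g'

The regex engine tests alternatives in the order written; an earlier branch that matches wins even if a later one would match more.
Every occurrence is swapped for '-'.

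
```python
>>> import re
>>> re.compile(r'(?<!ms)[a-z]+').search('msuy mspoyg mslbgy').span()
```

`(?!…)`/`(?<!…)` only lets a position through if the neighbouring text does NOT match; no characters are consumed.
The match spans [0:4] → 'msuy'.

(0, 4)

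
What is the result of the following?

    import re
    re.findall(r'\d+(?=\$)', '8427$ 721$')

['8427', '721']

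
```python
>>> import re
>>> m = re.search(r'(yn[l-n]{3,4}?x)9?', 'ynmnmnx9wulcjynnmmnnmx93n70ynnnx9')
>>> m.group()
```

Pattern: the literal 'yn', then 3 to 4 of a character in [l-n] (lazy), then a literal 'x' (captured); then optionally a literal '9'.
`re.search` tries every starting position until one works.
The match spans [0:8] → 'ynmnmnx9'.
Captured: group 1 = 'ynmnmnx'.

'ynmnmnx9'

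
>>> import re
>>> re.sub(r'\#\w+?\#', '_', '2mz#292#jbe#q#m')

Matches: at [3:8] → '#292#'; at [11:14] → '#q#'.
Each match is replaced by '_'.

'2mz_jbe_m'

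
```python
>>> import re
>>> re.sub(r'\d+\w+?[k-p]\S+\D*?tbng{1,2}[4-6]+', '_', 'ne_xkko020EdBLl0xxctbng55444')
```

'ne_xkko_'

Pattern: one or more of a digit; then one or more of a word character (lazy), then a character in [k-p], then one or more of a non-whitespace character; then zero or more of a non-digit (lazy); then the literal 'tbn', then 1 to 2 of the literal 'g', then one or more of a character in [4-6].
Matches: at [7:28] → '020EdBLl0xxctbng55444'.
`sub` substitutes '_' at each match site.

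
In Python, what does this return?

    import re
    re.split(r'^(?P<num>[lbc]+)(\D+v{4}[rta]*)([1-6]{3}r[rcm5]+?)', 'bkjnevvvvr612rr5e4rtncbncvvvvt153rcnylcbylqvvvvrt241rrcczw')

Pattern: anchored at the start of the string; then one or more of one of [lbc] (captured as 'num'); then one or more of a non-digit, then exactly 4 of the literal 'v', then zero or more of one of [rta] (captured); then exactly 3 of a character in [1-6], then a literal 'r', then one or more of one of [rcm5] (lazy) (captured).
Matches to split on: at [0:15] → 'bkjnevvvvr612rr'.
Because the pattern has a capturing group, `split` also inserts each captured text between the pieces.

['', 'b', 'kjnevvvvr', '612rr', '5e4rtncbncvvvvt153rcnylcbylqvvvvrt241rrcczw']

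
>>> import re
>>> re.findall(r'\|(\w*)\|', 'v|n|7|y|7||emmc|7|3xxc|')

['n', 'y', '', '7']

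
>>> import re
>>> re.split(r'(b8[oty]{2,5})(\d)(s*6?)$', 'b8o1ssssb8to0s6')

['b8o1ssss', 'b8to', '0', 's6', '']

The pattern matches the literal 'b8', then 2 to 5 of one of [oty] (captured); then a digit (captured); then zero or more of a literal 's', then optionally the literal '6' (captured); then anchored at the end.
Matches to split on: at [8:15] → 'b8to0s6'.
`re.split` interleaves the captured-group text with the surrounding fragments.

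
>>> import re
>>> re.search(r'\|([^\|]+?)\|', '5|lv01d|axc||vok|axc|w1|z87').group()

'|lv01d|'

`re.search` scans for the first position where the pattern succeeds.
The match spans [1:8] → '|lv01d|'.
Captured: group 1 = 'lv01d'.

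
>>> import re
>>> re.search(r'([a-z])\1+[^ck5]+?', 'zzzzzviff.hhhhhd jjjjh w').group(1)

The match spans [0:6] → 'zzzzzv'.
Captured: group 1 = 'z'.

'z'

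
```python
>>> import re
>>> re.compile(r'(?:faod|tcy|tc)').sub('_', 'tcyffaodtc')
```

Branches in `(...|...)` are attempted left-to-right; the first branch that allows the whole pattern to succeed is taken.
Matches: at [0:3] → 'tcy'; at [4:8] → 'faod'; at [8:10] → 'tc'.
Each match is replaced by '_'.

'_f__'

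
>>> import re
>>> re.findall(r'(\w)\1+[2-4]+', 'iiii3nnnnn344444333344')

`\1` has to match the exact text group 1 already captured.
One capturing group, so `findall` returns just the captured substring from each match — 2 in all.

['i', 'n']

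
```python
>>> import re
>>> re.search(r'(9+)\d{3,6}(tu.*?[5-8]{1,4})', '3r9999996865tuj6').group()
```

The pattern matches one or more of a literal '9' (captured); then 3 to 6 of a digit; then the literal 'tu', then zero or more of any character (lazy), then 1 to 4 of a character in [5-8] (captured).
`re.search` scans for the first position where the pattern succeeds.
The match spans [2:16] → '9999996865tuj6'.
Captured: group 1 = '999999', group 2 = 'tuj6'.

'9999996865tuj6'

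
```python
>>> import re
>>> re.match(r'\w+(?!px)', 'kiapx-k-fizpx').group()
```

`match` is anchored at position 0; if the pattern doesn't fit there, it returns None.
The match spans [0:5] → 'kiapx'.

'kiapx'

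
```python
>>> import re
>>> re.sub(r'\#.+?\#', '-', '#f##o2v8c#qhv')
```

'--qhv'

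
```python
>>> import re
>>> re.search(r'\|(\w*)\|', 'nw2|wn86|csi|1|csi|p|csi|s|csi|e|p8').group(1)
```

'wn86'

`search` walks the string left to right and returns the first match it finds.
The match spans [3:9] → '|wn86|'.
Captured: group 1 = 'wn86'.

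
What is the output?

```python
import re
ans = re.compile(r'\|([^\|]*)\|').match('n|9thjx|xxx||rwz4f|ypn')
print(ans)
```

None

`match` is anchored at position 0; if the pattern doesn't fit there, it returns None.
Here the string doesn't start with a match, so the call returns None.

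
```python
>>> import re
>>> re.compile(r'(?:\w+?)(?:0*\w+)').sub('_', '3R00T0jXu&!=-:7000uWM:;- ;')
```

Each match is replaced by '_'.

'_&!=-:_:;- ;'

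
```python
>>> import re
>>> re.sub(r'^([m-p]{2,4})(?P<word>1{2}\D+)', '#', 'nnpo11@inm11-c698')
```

The pattern matches anchored at the start of the string; then 2 to 4 of a character in [m-p] (captured); then exactly 2 of a literal '1', then one or more of a non-digit (captured as 'word').
Matches: at [0:10] → 'nnpo11@inm'.
Each match is replaced by '#'.

'#11-c698'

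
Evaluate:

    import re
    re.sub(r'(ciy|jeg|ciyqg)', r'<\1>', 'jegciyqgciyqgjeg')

'<jeg><ciy>qg<ciy>qg<jeg>'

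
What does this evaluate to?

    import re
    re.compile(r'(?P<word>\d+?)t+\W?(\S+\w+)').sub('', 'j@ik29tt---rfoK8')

'j@ik'

Every occurrence is swapped for ''.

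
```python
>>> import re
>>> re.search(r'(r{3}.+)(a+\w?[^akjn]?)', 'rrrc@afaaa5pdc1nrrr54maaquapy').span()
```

The match spans [0:29] → 'rrrc@afaaa5pdc1nrrr54maaquapy'.

(0, 29)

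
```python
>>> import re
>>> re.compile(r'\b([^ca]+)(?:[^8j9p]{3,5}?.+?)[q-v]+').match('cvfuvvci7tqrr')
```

None

Pattern: a word boundary (`\b`, zero-width); then one or more of any character except [ca] (captured); then 3 to 5 of any character except [8j9p] (lazy), then one or more of any character (lazy) (non-capturing group); then one or more of a character in [q-v].
With `match`, the pattern is implicitly anchored at the beginning.
Here the pattern fails at index 0, so the call returns None.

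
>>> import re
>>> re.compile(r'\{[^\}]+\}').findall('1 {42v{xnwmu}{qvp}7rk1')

Since nothing is captured, `findall` lists the 2 matched substrings directly.

['{42v{xnwmu}', '{qvp}']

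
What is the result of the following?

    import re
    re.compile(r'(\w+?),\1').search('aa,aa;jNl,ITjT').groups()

('aa',)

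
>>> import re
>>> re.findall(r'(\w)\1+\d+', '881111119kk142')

['8', 'k']

The backreference `\1` re-matches whatever the first group consumed, character for character.
With a single group, `findall` returns only what that group captured — 2 items.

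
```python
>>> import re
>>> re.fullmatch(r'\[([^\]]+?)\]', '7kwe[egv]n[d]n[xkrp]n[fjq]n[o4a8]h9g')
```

`re.fullmatch` requires the pattern to consume the entire string.
Here the string isn't matched end-to-end, so the call returns None.

None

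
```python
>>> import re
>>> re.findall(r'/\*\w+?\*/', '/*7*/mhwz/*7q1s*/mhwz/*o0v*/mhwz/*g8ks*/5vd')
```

['/*7*/', '/*7q1s*/', '/*o0v*/', '/*g8ks*/']

With no groups in the pattern, `findall` gives back each whole match — 4 here.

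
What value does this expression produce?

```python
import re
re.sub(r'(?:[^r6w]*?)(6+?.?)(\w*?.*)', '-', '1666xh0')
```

'-'

`sub` substitutes '-' at each match site.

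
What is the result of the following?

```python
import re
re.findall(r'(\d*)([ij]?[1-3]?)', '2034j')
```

With 2 capturing groups, `findall` returns a 2-tuple per match.

[('2034', 'j'), ('', '')]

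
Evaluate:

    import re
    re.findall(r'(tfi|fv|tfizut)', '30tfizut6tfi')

Branches in `(...|...)` are attempted left-to-right; the first branch that allows the whole pattern to succeed is taken.
Matches: at [2:5] match 'tfi', group 1 = 'tfi'; at [9:12] match 'tfi', group 1 = 'tfi'.
`findall` collects group 1 from each match (2 total).

['tfi', 'tfi']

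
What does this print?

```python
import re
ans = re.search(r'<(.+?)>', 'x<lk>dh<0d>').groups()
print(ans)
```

('lk',)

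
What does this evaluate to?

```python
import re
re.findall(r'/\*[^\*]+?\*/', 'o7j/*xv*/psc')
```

['/*xv*/']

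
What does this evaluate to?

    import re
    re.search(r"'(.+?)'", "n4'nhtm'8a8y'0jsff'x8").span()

The match spans [2:8] → "'nhtm'".

(2, 8)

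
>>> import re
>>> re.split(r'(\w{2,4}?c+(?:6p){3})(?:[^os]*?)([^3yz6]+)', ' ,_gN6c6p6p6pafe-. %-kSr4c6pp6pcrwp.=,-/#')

A non-greedy quantifier consumes as few characters as it can — just enough that the remainder of the pattern still matches from where it stops; whatever follows it matches normally.
`re.split` interleaves the captured-group text with the surrounding fragments.

[' ,', '_gN6c6p6p6p', 'afe-. %-kSr4c', '6pp6pcrwp.=,-/#']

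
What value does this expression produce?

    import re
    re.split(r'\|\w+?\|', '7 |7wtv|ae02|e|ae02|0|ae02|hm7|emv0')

The string is cut at each match, leaving 5 pieces.

['7 ', 'ae02', 'ae02', 'ae02', 'emv0']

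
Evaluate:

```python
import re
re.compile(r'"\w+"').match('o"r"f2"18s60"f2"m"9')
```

`re.match` only tries the pattern at the start of the string.
Here the pattern fails at index 0, so the call returns None.

None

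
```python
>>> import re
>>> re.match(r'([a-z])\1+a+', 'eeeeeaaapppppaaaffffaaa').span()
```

(0, 8)

`\1` has to match the exact text group 1 already captured.
`match` is anchored at position 0; if the pattern doesn't fit there, it returns None.
The match spans [0:8] → 'eeeeeaaa'.
Captured: group 1 = 'e'.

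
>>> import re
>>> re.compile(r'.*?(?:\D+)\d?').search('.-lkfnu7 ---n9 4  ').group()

This matches zero or more of any character (lazy); then one or more of a non-digit (non-capturing group); then optionally a digit.
`re.search` tries every starting position until one works.
The match spans [0:8] → '.-lkfnu7'.

'.-lkfnu7'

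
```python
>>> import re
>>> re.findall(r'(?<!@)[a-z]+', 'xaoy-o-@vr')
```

The negative lookahead/lookbehind blocks any match where the forbidden context is present.
With no groups in the pattern, `findall` gives back each whole match — 3 here.

['xaoy', 'o', 'r']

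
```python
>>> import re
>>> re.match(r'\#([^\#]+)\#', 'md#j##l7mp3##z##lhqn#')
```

`match` is anchored at position 0; if the pattern doesn't fit there, it returns None.
Here position 0 doesn't satisfy it, so the call returns None.

None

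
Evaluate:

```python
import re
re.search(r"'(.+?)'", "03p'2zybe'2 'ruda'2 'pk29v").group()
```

"'2zybe'"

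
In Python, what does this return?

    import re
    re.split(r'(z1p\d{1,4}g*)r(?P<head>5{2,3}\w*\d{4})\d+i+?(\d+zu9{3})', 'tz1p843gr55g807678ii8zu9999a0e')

This matches the literal 'z1p', then 1 to 4 of a digit, then zero or more of the literal 'g' (captured); then a literal 'r'; then 2 to 3 of the literal '5', then zero or more of a word character, then exactly 4 of a digit (captured as 'head'); then one or more of a digit, then one or more of the literal 'i' (lazy); then one or more of a digit, then the literal 'zu', then exactly 3 of the literal '9' (captured).
Matches to split on: at [1:26] → 'z1p843gr55g807678ii8zu999'.
With a capturing group present, the delimiter's captured portion is kept in the result list.

['t', 'z1p843g', '55g80767', '8zu999', '9a0e']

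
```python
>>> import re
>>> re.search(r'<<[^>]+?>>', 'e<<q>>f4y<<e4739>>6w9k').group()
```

'<<q>>'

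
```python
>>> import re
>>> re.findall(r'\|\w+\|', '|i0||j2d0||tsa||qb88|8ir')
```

['|i0|', '|j2d0|', '|tsa|', '|qb88|']

Since nothing is captured, `findall` lists the 4 matched substrings directly.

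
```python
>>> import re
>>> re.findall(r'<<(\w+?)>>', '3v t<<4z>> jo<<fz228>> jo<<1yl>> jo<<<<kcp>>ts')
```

['4z', 'fz228', '1yl', 'kcp']

Matches: at [4:10] match '<<4z>>', group 1 = '4z'; at [13:22] match '<<fz228>>', group 1 = 'fz228'; at [25:32] match '<<1yl>>', group 1 = '1yl'; at [37:44] match '<<kcp>>', group 1 = 'kcp'.
`findall` collects group 1 from each match (4 total).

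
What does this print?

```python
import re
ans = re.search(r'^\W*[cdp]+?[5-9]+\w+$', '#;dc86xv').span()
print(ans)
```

This matches anchored at the start of the string; then zero or more of a non-word character; then one or more of one of [cdp] (lazy); then one or more of a character in [5-9], then one or more of a word character; then anchored at the end.
`re.search` scans for the first position where the pattern succeeds.
The match spans [0:8] → '#;dc86xv'.

(0, 8)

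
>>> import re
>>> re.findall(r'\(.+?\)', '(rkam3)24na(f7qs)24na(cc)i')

Walking the string: at [0:7] → '(rkam3)'; at [11:17] → '(f7qs)'; at [21:25] → '(cc)'.
Since nothing is captured, `findall` lists the 3 matched substrings directly.

['(rkam3)', '(f7qs)', '(cc)']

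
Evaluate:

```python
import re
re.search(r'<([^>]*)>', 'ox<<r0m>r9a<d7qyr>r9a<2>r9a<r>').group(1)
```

'<r0m'

`re.search` tries every starting position until one works.
The match spans [2:8] → '<<r0m>'.
Captured: group 1 = '<r0m'.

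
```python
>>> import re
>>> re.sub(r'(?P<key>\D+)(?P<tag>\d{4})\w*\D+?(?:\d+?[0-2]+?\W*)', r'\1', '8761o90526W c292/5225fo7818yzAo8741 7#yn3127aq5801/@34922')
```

Each match is replaced using the text its own group 1 captured.

'8761o5225fo7#yn2'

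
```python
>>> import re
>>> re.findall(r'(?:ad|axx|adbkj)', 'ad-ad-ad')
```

Walking the string: at [0:2] → 'ad'; at [3:5] → 'ad'; at [6:8] → 'ad'.
No capturing groups, so `findall` returns the 3 full match strings.

['ad', 'ad', 'ad']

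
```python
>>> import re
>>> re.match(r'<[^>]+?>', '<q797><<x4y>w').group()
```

'<q797>'

`match` is anchored at position 0; if the pattern doesn't fit there, it returns None.
The match spans [0:6] → '<q797>'.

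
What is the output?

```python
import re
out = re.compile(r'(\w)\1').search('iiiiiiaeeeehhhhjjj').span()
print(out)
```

(0, 2)

`\1` is not a pattern — it's the concrete string captured by group 1, re-applied verbatim.
`re.search` tries every starting position until one works.
The match spans [0:2] → 'ii'.
Captured: group 1 = 'i'.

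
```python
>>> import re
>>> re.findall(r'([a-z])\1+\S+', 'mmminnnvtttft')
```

A backreference is literal: `\1` must see the identical characters the first group matched.
Because there's exactly one group, `findall` drops the full match and keeps group 1 from the one hit.

['m']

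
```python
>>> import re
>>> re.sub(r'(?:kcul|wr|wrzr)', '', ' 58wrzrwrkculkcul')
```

' 58zr'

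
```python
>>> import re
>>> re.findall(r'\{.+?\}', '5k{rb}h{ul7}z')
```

['{rb}', '{ul7}']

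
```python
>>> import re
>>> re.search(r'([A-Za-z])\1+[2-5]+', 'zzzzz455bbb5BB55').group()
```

'zzzzz455'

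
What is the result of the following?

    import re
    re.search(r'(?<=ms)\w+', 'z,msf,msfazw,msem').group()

'f'

The `(?=…)`/`(?<=…)` assertion just peeks at neighbouring text; it doesn't advance the match position.
The match spans [4:5] → 'f'.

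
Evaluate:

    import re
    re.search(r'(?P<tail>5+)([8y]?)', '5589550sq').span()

Pattern: one or more of a literal '5' (captured as 'tail'); then optionally one of [8y] (captured).
`re.search` scans for the first position where the pattern succeeds.
The match spans [0:3] → '558'.
Captured: group 1 = '55', group 2 = '8'.

(0, 3)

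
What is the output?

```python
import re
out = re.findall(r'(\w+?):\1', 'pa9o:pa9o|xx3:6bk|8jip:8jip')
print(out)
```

['pa9o', '8jip']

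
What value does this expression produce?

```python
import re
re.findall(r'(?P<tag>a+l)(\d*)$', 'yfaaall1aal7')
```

[('aal', '7')]

This matches one or more of the literal 'a', then the literal 'l' (captured as 'tag'); then zero or more of a digit (captured); then anchored at the end.
Scanning left to right: at [8:12] match 'aal7', groups = ('aal', '7').
2 groups means the one result is a tuple of 2 captured strings — 1 here.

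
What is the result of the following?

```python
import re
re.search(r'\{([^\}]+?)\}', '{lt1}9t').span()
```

The match spans [0:5] → '{lt1}'.

(0, 5)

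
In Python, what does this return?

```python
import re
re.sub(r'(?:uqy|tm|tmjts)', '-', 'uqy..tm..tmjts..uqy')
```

'-..-..-jts..-'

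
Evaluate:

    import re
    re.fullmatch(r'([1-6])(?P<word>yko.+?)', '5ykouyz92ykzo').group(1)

This matches a character in [1-6] (captured); then the literal 'yko', then one or more of any character (lazy) (captured as 'word').
`fullmatch` succeeds only if the pattern covers the string from start to end.
The match spans [0:13] → '5ykouyz92ykzo'.
Captured: group 1 = '5', group 2 = 'ykouyz92ykzo'.

'5'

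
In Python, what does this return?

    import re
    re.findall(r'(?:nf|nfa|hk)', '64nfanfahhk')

['nf', 'nf', 'hk']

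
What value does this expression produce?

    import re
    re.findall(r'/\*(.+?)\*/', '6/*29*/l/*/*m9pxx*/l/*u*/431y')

['29', '/*m9pxx', 'u']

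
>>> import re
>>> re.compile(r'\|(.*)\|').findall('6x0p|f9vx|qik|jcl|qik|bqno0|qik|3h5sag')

With a single group, `findall` returns only what that group captured — 1 item.

['f9vx|qik|jcl|qik|bqno0|qik']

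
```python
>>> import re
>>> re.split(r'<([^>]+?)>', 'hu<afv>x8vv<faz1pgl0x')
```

['hu', 'afv', 'x8vv<faz1pgl0x']

Matches to split on: at [2:7] → '<afv>'.
Because the pattern has a capturing group, `split` also inserts each captured text between the pieces.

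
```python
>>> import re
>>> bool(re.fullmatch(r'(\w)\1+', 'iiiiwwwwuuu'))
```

`re.fullmatch` is like wrapping the pattern in `^…$` (in single-line mode).
Here there's no way to consume every character, so the call returns None, and `bool(None)` is False.

False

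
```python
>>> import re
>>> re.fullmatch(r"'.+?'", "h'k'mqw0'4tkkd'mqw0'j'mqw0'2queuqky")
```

`re.fullmatch` requires the pattern to consume the entire string.
Here there's no way to consume every character, so the call returns None.

None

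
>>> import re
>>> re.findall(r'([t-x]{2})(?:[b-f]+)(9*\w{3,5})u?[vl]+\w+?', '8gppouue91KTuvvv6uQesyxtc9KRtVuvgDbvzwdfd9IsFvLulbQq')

Because the quantifier is non-greedy, it stops expanding at the earliest point where the rest of the pattern can succeed.
`findall` packs the 2 group values into a tuple for every match.

[('uu', '91KTuv'), ('xt', '9KRtVu')]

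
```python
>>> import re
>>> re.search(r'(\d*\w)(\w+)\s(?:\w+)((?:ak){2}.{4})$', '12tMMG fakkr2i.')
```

None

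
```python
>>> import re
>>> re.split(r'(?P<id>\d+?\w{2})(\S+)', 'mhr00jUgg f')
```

Pattern: one or more of a digit (lazy), then exactly 2 of a word character (captured as 'id'); then one or more of a non-whitespace character (captured).
Matches to split on: at [3:9] → '00jUgg'.
Because the pattern has a capturing group, `split` also inserts each captured text between the pieces.

['mhr', '00j', 'Ugg', ' f']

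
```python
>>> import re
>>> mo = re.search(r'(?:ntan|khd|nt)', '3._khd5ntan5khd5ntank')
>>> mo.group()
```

The match spans [3:6] → 'khd'.

'khd'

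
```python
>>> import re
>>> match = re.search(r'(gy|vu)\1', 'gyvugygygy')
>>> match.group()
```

'gygy'

A backreference is literal: `\1` must see the identical characters the first group matched.
The match spans [4:8] → 'gygy'.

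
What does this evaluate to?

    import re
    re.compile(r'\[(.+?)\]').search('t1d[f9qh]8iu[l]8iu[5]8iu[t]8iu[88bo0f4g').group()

'[f9qh]'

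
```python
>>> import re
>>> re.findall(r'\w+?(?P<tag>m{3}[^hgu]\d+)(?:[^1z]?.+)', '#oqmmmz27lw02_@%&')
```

['mmmz27']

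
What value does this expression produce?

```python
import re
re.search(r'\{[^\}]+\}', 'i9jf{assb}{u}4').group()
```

'{assb}'

The match spans [4:10] → '{assb}'.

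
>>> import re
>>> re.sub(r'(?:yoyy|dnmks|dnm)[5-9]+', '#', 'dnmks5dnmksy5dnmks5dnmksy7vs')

'#dnmksy5#dnmksy7vs'

Each match is replaced by '#'.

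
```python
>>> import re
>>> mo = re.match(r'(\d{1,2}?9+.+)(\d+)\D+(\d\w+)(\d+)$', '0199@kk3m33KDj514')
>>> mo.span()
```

Pattern: 1 to 2 of a digit (lazy), then one or more of a literal '9', then one or more of any character (captured); then one or more of a digit (captured); then one or more of a non-digit; then a digit, then one or more of a word character (captured); then one or more of a digit (captured); then anchored at the end.
`re.match` won't scan ahead — the pattern has to work from the very first character.
The match spans [0:17] → '0199@kk3m33KDj514'.
Captured: group 1 = '0199@kk3m3', group 2 = '3', group 3 = '51', group 4 = '4'.

(0, 17)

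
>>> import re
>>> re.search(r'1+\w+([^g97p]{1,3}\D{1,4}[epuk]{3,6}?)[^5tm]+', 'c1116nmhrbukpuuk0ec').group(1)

'kpuuk'

Pattern: one or more of a literal '1', then one or more of a word character; then 1 to 3 of any character except [g97p], then 1 to 4 of a non-digit, then 3 to 6 of one of [epuk] (lazy) (captured); then one or more of any character except [5tm].
`search` walks the string left to right and returns the first match it finds.
The match spans [1:19] → '1116nmhrbukpuuk0ec'.
Captured: group 1 = 'kpuuk'.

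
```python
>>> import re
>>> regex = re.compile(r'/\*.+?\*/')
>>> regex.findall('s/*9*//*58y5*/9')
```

A `+?`/`*?`/`{m,n}?` starts at its minimum and grows only as far as needed for what follows to match.
With no groups in the pattern, `findall` gives back each whole match — 2 here.

['/*9*/', '/*58y5*/']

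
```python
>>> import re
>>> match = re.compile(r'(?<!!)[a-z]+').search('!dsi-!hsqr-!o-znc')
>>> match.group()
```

The negative lookahead/lookbehind blocks any match where the forbidden context is present.
The match spans [2:4] → 'si'.

'si'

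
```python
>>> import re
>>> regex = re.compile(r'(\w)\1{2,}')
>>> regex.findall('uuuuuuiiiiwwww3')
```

`\1` has to match the exact text group 1 already captured.
One capturing group, so `findall` returns just the captured substring from each match — 3 in all.

['u', 'i', 'w']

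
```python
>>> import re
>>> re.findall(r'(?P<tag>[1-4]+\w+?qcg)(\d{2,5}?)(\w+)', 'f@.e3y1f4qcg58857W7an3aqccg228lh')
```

This matches one or more of a character in [1-4], then one or more of a word character (lazy), then the literal 'qcg' (captured as 'tag'); then 2 to 5 of a digit (lazy) (captured); then one or more of a word character (captured).
Because the quantifier is non-greedy, it stops expanding at the earliest point where the rest of the pattern can succeed.
Walking the string: at [4:32] match '3y1f4qcg58857W7an3aqccg228lh', groups = ('3y1f4qcg', '58', '857W7an3aqccg228lh').
Multiple groups make `findall` return tuples — one 3-tuple for the one match.

[('3y1f4qcg', '58', '857W7an3aqccg228lh')]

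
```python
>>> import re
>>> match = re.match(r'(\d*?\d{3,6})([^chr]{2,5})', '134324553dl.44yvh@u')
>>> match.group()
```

This matches zero or more of a digit (lazy), then 3 to 6 of a digit (captured); then 2 to 5 of any character except [chr] (captured).
A `+?`/`*?`/`{m,n}?` starts at its minimum and grows only as far as needed for what follows to match.
`re.match` won't scan ahead — the pattern has to work from the very first character.
The match spans [0:11] → '134324553dl'.
Captured: group 1 = '134324', group 2 = '553dl'.

'134324553dl'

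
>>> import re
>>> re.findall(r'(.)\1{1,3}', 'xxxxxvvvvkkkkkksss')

The backreference `\1` re-matches whatever the first group consumed, character for character.
Matches: at [0:4] match 'xxxx', group 1 = 'x'; at [5:9] match 'vvvv', group 1 = 'v'; at [9:13] match 'kkkk', group 1 = 'k'; at [13:15] match 'kk', group 1 = 'k'; at [15:18] match 'sss', group 1 = 's'.
`findall` collects group 1 from each match (5 total).

['x', 'v', 'k', 'k', 's']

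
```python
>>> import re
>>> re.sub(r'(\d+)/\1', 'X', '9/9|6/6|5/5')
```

`\1` is not a pattern — it's the concrete string captured by group 1, re-applied verbatim.
Matches: at [0:3] → '9/9'; at [4:7] → '6/6'; at [8:11] → '5/5'.
`sub` substitutes 'X' at each match site.

'X|X|X'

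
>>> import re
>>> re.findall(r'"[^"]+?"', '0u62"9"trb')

['"9"']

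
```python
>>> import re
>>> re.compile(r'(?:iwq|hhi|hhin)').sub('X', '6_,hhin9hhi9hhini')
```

`|` is ordered: at each position the engine commits to the first alternative that works.
Matches: at [3:6] → 'hhi'; at [8:11] → 'hhi'; at [12:15] → 'hhi'.
Every occurrence is swapped for 'X'.

'6_,Xn9X9Xni'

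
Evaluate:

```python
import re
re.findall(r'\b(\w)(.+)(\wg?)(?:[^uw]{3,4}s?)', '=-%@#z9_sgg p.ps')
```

The pattern matches a word boundary (`\b`, zero-width); then a word character (captured); then one or more of any character (captured); then a word character, then optionally a literal 'g' (captured); then 3 to 4 of any character except [uw], then optionally the literal 's' (non-capturing group).
Walking the string: at [5:16] match 'z9_sgg p.ps', groups = ('z', '9_sgg ', 'p').
Multiple groups make `findall` return tuples — one 3-tuple for the one match.

[('z', '9_sgg ', 'p')]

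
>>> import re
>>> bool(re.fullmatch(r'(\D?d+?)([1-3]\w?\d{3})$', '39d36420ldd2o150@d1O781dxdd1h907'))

False

`re.fullmatch` is like wrapping the pattern in `^…$` (in single-line mode).
Here the string isn't matched end-to-end, so the call returns None, and `bool(None)` is False.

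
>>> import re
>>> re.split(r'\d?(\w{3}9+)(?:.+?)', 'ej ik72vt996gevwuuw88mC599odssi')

Pattern: optionally a digit; then exactly 3 of a word character, then one or more of the literal '9' (captured); then one or more of any character (lazy) (non-capturing group).
Lazy quantifiers expand one character at a time until the remainder of the pattern can match.
Matches to split on: at [5:12] → '72vt996'; at [20:27] → '8mC599o'.
The group in the pattern means `split` returns the separators' captures alongside the pieces.

['ej ik', '2vt99', 'gevwuuw8', 'mC599', 'dssi']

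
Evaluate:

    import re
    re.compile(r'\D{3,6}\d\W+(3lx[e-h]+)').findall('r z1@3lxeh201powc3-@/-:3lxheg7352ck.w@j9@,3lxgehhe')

['3lxeh', '3lxheg', '3lxgehhe']

This matches 3 to 6 of a non-digit, then a digit; then one or more of a non-word character; then the literal '3lx', then one or more of a character in [e-h] (captured).
One capturing group, so `findall` returns just the captured substring from each match — 3 in all.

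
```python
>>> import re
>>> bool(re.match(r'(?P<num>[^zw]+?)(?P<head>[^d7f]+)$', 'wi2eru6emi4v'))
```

This matches one or more of any character except [zw] (lazy) (captured as 'num'); then one or more of any character except [d7f] (captured as 'head'); then anchored at the end.
With `match`, the pattern is implicitly anchored at the beginning.
Here the pattern fails at index 0, so the call returns None, and `bool(None)` is False.

False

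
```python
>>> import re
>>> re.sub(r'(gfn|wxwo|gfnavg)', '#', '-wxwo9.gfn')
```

Each match is replaced by '#'.

'-#9.#'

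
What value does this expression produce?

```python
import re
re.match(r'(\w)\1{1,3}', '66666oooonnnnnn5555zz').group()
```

`\1` is not a pattern — it's the concrete string captured by group 1, re-applied verbatim.
`re.match` only tries the pattern at the start of the string.
The match spans [0:4] → '6666'.
Captured: group 1 = '6'.

'6666'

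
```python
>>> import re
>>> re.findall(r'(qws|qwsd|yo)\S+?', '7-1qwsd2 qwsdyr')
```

Alternation tries branches left to right and keeps the first one that lets the overall match succeed at that position.
Because there's exactly one group, `findall` drops the full match and keeps group 1 from each hit.

['qws', 'qws']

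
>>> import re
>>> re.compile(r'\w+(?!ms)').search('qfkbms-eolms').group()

The negative lookaround is zero-width — it rules out positions where the adjacent text would match, without consuming anything.
The match spans [0:6] → 'qfkbms'.

'qfkbms'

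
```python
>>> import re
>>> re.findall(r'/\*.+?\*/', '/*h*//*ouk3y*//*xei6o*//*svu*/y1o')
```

['/*h*/', '/*ouk3y*/', '/*xei6o*/', '/*svu*/']

`findall` yields the raw match text (4 of them) because the pattern has no groups.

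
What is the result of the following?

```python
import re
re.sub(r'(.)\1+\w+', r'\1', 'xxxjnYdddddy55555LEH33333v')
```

After group 1 captures some text, `\1` only succeeds where that same text appears again.
The replacement refers to a captured group, so each match is rewritten using its own captured text.

'x'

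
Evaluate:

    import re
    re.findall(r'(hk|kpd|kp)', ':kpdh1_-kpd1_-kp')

Branches in `(...|...)` are attempted left-to-right; the first branch that allows the whole pattern to succeed is taken.
`findall` collects group 1 from each match (3 total).

['kpd', 'kpd', 'kp']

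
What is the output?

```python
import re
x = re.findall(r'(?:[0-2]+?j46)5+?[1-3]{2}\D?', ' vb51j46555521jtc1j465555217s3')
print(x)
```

['1j46555521j', '1j46555521']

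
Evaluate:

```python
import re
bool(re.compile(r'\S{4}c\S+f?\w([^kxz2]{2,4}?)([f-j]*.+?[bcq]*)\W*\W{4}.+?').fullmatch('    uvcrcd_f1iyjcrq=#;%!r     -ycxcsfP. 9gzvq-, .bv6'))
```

Pattern: exactly 4 of a non-whitespace character, then a literal 'c'; then one or more of a non-whitespace character, then optionally a literal 'f', then a word character; then 2 to 4 of any character except [kxz2] (lazy) (captured); then zero or more of a character in [f-j], then one or more of any character (lazy), then zero or more of one of [bcq] (captured); then zero or more of a non-word character, then exactly 4 of a non-word character; then one or more of any character (lazy).
`fullmatch` succeeds only if the pattern covers the string from start to end.
Here the string isn't matched end-to-end, so the call returns None, and `bool(None)` is False.

False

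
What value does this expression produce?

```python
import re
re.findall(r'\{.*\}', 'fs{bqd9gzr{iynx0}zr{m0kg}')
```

Scanning left to right: at [2:25] → '{bqd9gzr{iynx0}zr{m0kg}'.
With no groups in the pattern, `findall` gives back each whole match — 1 here.

['{bqd9gzr{iynx0}zr{m0kg}']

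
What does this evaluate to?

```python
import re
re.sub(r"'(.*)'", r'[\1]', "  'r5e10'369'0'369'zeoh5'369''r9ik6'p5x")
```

The replacement refers to a captured group, so each match is rewritten using its own captured text.

"  [r5e10'369'0'369'zeoh5'369''r9ik6]p5x"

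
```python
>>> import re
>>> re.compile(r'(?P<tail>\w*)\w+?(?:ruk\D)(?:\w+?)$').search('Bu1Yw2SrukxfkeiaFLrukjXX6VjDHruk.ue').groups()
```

('Bu1Yw2SrukxfkeiaFLrukjXX6VjD',)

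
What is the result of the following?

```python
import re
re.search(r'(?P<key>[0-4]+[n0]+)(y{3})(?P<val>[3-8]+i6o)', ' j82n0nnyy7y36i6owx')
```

None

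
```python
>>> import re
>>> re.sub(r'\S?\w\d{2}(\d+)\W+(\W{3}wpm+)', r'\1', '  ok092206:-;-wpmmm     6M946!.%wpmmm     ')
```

This matches optionally a non-whitespace character, then a word character, then exactly 2 of a digit; then one or more of a digit (captured); then one or more of a non-word character; then exactly 3 of a non-word character, then the literal 'wp', then one or more of a literal 'm' (captured).
Matches: at [2:19] → 'ok092206:-;-wpmmm'.
`\1` in the replacement pulls in group 1's text for each match.

'  2206     6M946!.%wpmmm     '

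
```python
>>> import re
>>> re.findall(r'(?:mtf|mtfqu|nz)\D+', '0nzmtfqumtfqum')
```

['nzmtfqumtfqum']

Matches: at [1:14] → 'nzmtfqumtfqum'.
No capturing groups, so `findall` returns the 1 full match string.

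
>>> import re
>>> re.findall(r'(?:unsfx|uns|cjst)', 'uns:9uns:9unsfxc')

Alternation tries branches left to right and keeps the first one that lets the overall match succeed at that position.
Scanning left to right: at [0:3] → 'uns'; at [5:8] → 'uns'; at [10:15] → 'unsfx'.
No capturing groups, so `findall` returns the 3 full match strings.

['uns', 'uns', 'unsfx']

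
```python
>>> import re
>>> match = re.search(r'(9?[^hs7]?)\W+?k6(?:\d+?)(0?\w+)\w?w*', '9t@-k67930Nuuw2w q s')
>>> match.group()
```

'9t@-k67930Nuuw2w'

The match spans [0:16] → '9t@-k67930Nuuw2w'.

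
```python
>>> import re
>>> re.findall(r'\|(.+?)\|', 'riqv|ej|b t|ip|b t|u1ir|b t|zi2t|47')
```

['ej', 'ip', 'u1ir', 'zi2t']

A non-greedy quantifier consumes as few characters as it can — just enough that the remainder of the pattern still matches from where it stops; whatever follows it matches normally.
Scanning left to right: at [4:8] match '|ej|', group 1 = 'ej'; at [11:15] match '|ip|', group 1 = 'ip'; at [18:24] match '|u1ir|', group 1 = 'u1ir'; at [27:33] match '|zi2t|', group 1 = 'zi2t'.
With a single group, `findall` returns only what that group captured — 4 items.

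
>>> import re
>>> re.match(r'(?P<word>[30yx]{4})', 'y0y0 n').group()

'y0y0'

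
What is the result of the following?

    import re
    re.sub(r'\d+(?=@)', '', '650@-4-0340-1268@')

'@-4-0340-@'

The `(?=…)`/`(?<=…)` assertion just peeks at neighbouring text; it doesn't advance the match position.
Matches: at [0:3] → '650'; at [12:16] → '1268'.
Each match is replaced by ''.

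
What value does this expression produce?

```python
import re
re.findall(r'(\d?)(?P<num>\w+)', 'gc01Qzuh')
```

[('', 'gc01Qzuh')]

This matches optionally a digit (captured); then one or more of a word character (captured as 'num').
Multiple groups make `findall` return tuples — one 2-tuple for the one match.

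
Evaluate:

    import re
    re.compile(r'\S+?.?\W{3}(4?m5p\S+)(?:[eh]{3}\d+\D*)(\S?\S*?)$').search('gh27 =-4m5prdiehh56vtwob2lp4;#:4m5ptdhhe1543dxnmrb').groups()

The pattern matches one or more of a non-whitespace character (lazy), then optionally any character, then exactly 3 of a non-word character; then optionally a literal '4', then the literal 'm5p', then one or more of a non-whitespace character (captured); then exactly 3 of one of [eh], then one or more of a digit, then zero or more of a non-digit (non-capturing group); then optionally a non-whitespace character, then zero or more of a non-whitespace character (lazy) (captured); then anchored at the end.
Unlike `match`, `search` isn't anchored — it looks for the pattern anywhere in the string.
The match spans [0:50] → 'gh27 =-4m5prdiehh56vtwob2lp4;#:4m5ptdhhe1543dxnmrb'.
Captured: group 1 = '4m5prdiehh56vtwob2lp4;#:4m5ptd', group 2 = ''.

('4m5prdiehh56vtwob2lp4;#:4m5ptd', '')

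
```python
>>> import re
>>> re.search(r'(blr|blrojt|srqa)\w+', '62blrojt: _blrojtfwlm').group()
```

'blrojt'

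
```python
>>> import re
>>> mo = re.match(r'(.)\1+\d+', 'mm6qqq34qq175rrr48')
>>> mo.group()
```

After group 1 captures some text, `\1` only succeeds where that same text appears again.
`re.match` only tries the pattern at the start of the string.
The match spans [0:3] → 'mm6'.
Captured: group 1 = 'm'.

'mm6'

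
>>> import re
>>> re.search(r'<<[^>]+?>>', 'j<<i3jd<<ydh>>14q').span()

(1, 14)

`re.search` scans for the first position where the pattern succeeds.
The match spans [1:14] → '<<i3jd<<ydh>>'.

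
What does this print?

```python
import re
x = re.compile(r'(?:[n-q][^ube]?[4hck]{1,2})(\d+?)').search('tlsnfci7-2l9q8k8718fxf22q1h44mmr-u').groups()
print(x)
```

('8',)

Pattern: a character in [n-q], then optionally any character except [ube], then 1 to 2 of one of [4hck] (non-capturing group); then one or more of a digit (lazy) (captured).
The `?` after the quantifier makes it lazy — it takes as little as possible before letting the rest of the pattern try.
`re.search` scans for the first position where the pattern succeeds.
The match spans [12:16] → 'q8k8'.
Captured: group 1 = '8'.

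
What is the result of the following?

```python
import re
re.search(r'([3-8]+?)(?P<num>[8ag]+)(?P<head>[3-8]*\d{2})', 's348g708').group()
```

'348g708'

The match spans [1:8] → '348g708'.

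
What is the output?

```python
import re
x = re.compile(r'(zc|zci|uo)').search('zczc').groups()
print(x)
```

('zc',)

The match spans [0:2] → 'zc'.
Captured: group 1 = 'zc'.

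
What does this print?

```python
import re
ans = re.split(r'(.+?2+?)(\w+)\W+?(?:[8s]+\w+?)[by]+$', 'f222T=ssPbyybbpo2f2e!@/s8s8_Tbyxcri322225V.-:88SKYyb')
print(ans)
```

['', 'f222T=ssPbyybbpo2f2e!@/s8s8_Tbyxcri32', '2225V', '']

This matches one or more of any character (lazy), then one or more of the literal '2' (lazy) (captured); then one or more of a word character (captured); then one or more of a non-word character (lazy); then one or more of one of [8s], then one or more of a word character (lazy) (non-capturing group); then one or more of one of [by]; then anchored at the end.
With the lazy modifier that quantifier settles for the fewest repetitions that let the rest of the pattern succeed (the atoms after it are unaffected and can still be greedy).
Matches to split on: at [0:52] → 'f222T=ssPbyybbpo2f2e!@/s8s8_Tbyxcri322225V.-:88SKYyb'.
`re.split` interleaves the captured-group text with the surrounding fragments.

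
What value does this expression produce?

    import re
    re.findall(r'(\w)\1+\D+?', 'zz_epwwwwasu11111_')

The backreference `\1` re-matches whatever the first group consumed, character for character.
One capturing group, so `findall` returns just the captured substring from each match — 3 in all.

['z', 'w', '1']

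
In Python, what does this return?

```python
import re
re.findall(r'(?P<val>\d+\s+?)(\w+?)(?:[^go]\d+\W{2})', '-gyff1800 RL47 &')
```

[('1800 ', 'R')]

Pattern: one or more of a digit, then one or more of whitespace (lazy) (captured as 'val'); then one or more of a word character (lazy) (captured); then any character except [go], then one or more of a digit, then exactly 2 of a non-word character (non-capturing group).
A `+?`/`*?`/`{m,n}?` starts at its minimum and grows only as far as needed for what follows to match.
Scanning left to right: at [5:16] match '1800 RL47 &', groups = ('1800 ', 'R').
With 2 capturing groups, `findall` returns a 2-tuple per match.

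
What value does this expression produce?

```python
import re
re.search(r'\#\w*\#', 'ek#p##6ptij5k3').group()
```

The match spans [2:5] → '#p#'.

'#p#'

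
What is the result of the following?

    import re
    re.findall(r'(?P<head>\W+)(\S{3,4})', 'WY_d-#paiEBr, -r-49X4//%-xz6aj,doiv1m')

Pattern: one or more of a non-word character (captured as 'head'); then 3 to 4 of a non-whitespace character (captured).
With 2 capturing groups, `findall` returns a 2-tuple per match.

[('-#', 'paiE'), (', -', 'r-49'), ('//%-', 'xz6a'), (',', 'doiv')]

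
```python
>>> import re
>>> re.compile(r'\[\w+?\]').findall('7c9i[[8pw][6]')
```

No capturing groups, so `findall` returns the 2 full match strings.

['[8pw]', '[6]']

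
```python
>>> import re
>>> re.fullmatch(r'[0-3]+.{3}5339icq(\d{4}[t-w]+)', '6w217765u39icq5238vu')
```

The pattern matches one or more of a character in [0-3], then exactly 3 of any character, then the literal '53'; then the literal '39', then the literal 'icq'; then exactly 4 of a digit, then one or more of a character in [t-w] (captured).
`re.fullmatch` is like wrapping the pattern in `^…$` (in single-line mode).
Here the pattern can't cover the whole string, so the call returns None.

None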